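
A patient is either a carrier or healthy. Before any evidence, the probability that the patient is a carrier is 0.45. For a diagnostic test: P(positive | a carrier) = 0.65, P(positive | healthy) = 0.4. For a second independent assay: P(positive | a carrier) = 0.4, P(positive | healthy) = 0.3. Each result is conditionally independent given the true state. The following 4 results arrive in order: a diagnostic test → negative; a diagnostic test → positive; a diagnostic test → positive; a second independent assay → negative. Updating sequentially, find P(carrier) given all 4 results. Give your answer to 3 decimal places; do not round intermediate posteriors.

0.519

After a diagnostic test='negative': P(carrier) = 0.35·0.4500 / (0.35·0.4500 + 0.6·0.5500) ≈ 0.3231
After a diagnostic test='positive': P(carrier) = 0.65·0.3231 / (0.65·0.3231 + 0.4·0.6769) ≈ 0.4368
After a diagnostic test='positive': P(carrier) = 0.65·0.4368 / (0.65·0.4368 + 0.4·0.5632) ≈ 0.5576
After a second independent assay='negative': P(carrier) = 0.6·0.5576 / (0.6·0.5576 + 0.7·0.4424) ≈ 0.5193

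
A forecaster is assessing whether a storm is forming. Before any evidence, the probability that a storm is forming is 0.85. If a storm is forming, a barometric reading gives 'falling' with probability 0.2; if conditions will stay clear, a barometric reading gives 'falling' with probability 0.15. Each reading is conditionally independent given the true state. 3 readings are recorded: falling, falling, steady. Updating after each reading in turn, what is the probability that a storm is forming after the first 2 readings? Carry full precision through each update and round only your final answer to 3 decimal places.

0.910

After 'falling': P(storm) = 0.2·0.8500 / (0.2·0.8500 + 0.15·0.1500) ≈ 0.8831
After 'falling': P(storm) = 0.2·0.8831 / (0.2·0.8831 + 0.15·0.1169) ≈ 0.9097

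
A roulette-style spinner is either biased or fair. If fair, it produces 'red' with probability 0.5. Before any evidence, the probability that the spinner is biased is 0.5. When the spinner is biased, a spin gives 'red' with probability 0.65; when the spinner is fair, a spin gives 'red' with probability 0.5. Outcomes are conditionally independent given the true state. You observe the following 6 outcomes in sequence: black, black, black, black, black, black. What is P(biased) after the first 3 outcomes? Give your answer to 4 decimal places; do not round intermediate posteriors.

Each posterior becomes the prior for the next update.
After 'black': P(biased) = 0.35·0.5000 / (0.35·0.5000 + 0.5·0.5000) ≈ 0.4118
After 'black': P(biased) = 0.35·0.4118 / (0.35·0.4118 + 0.5·0.5882) ≈ 0.3289
After 'black': P(biased) = 0.35·0.3289 / (0.35·0.3289 + 0.5·0.6711) ≈ 0.2554

0.2554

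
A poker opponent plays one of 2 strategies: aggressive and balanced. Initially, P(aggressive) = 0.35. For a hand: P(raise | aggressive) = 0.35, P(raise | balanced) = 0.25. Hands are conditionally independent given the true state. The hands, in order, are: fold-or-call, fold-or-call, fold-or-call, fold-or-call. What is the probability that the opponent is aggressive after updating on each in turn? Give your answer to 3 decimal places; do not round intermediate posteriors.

After 'fold-or-call': P(aggressive) = 0.65·0.3500 / (0.65·0.3500 + 0.75·0.6500) ≈ 0.3182
After 'fold-or-call': P(aggressive) = 0.65·0.3182 / (0.65·0.3182 + 0.75·0.6818) ≈ 0.2880
After 'fold-or-call': P(aggressive) = 0.65·0.2880 / (0.65·0.2880 + 0.75·0.7120) ≈ 0.2595
After 'fold-or-call': P(aggressive) = 0.65·0.2595 / (0.65·0.2595 + 0.75·0.7405) ≈ 0.2330

0.233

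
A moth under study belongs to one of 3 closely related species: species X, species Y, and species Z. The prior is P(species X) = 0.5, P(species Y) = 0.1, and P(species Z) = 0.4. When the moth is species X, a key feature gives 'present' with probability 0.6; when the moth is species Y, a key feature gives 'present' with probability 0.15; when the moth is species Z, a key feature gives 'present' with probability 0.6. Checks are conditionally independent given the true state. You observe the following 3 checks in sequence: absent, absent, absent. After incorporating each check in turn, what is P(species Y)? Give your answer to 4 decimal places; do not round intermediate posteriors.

After 'absent': normaliser = 0.4·0.5000 + 0.85·0.1000 + 0.4·0.4000; P(species X) ≈ 0.4494, P(species Y) ≈ 0.1910, P(species Z) ≈ 0.3596
After 'absent': normaliser = 0.4·0.4494 + 0.85·0.1910 + 0.4·0.3596; P(species X) ≈ 0.3699, P(species Y) ≈ 0.3341, P(species Z) ≈ 0.2960
After 'absent': normaliser = 0.4·0.3699 + 0.85·0.3341 + 0.4·0.2960; P(species X) ≈ 0.2689, P(species Y) ≈ 0.5160, P(species Z) ≈ 0.2151

0.5160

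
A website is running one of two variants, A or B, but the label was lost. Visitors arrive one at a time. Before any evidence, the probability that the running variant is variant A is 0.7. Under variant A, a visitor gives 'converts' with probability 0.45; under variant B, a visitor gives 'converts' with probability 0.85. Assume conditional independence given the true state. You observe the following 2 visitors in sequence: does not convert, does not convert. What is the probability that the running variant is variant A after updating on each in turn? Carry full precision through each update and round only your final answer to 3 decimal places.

After 'does not convert': P(A) = 0.55·0.7000 / (0.55·0.7000 + 0.15·0.3000) ≈ 0.8953
After 'does not convert': P(A) = 0.55·0.8953 / (0.55·0.8953 + 0.15·0.1047) ≈ 0.9691

0.969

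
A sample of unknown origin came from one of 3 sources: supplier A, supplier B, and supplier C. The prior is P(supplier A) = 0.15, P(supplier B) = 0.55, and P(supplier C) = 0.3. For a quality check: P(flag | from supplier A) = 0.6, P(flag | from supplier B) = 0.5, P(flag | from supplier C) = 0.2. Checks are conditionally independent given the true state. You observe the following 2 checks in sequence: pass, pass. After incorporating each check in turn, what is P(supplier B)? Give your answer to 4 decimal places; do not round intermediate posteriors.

0.3890

Apply Bayes' rule sequentially, carrying P(supplier B) forward.
After 'pass': normaliser = 0.4·0.1500 + 0.5·0.5500 + 0.8·0.3000; P(supplier A) ≈ 0.1043, P(supplier B) ≈ 0.4783, P(supplier C) ≈ 0.4174
After 'pass': normaliser = 0.4·0.1043 + 0.5·0.4783 + 0.8·0.4174; P(supplier A) ≈ 0.0679, P(supplier B) ≈ 0.3890, P(supplier C) ≈ 0.5431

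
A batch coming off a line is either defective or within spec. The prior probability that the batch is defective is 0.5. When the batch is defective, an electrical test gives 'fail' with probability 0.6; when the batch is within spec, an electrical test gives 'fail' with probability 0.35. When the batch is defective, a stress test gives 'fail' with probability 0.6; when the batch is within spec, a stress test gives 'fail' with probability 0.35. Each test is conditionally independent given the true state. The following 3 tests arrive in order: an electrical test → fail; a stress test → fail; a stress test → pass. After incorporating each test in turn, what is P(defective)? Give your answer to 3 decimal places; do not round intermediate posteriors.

After an electrical test='fail': P(defective) = 0.6·0.5000 / (0.6·0.5000 + 0.35·0.5000) ≈ 0.6316
After a stress test='fail': P(defective) = 0.6·0.6316 / (0.6·0.6316 + 0.35·0.3684) ≈ 0.7461
After a stress test='pass': P(defective) = 0.4·0.7461 / (0.4·0.7461 + 0.65·0.2539) ≈ 0.6439

0.644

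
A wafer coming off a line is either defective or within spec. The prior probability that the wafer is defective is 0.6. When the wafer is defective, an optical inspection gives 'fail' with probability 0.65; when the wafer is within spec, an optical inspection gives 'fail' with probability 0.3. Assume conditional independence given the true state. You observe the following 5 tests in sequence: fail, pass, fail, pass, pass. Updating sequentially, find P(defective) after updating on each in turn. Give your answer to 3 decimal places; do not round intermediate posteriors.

0.468

After 'fail': P(defective) = 0.65·0.6000 / (0.65·0.6000 + 0.3·0.4000) ≈ 0.7647
After 'pass': P(defective) = 0.35·0.7647 / (0.35·0.7647 + 0.7·0.2353) ≈ 0.6190
After 'fail': P(defective) = 0.65·0.6190 / (0.65·0.6190 + 0.3·0.3810) ≈ 0.7788
After 'pass': P(defective) = 0.35·0.7788 / (0.35·0.7788 + 0.7·0.2212) ≈ 0.6377
After 'pass': P(defective) = 0.35·0.6377 / (0.35·0.6377 + 0.7·0.3623) ≈ 0.4681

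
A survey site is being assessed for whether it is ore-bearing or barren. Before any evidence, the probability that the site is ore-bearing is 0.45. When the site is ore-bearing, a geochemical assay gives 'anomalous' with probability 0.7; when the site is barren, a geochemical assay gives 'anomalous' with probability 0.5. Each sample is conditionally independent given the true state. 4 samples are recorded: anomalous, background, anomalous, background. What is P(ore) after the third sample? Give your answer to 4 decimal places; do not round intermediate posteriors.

0.4904

Apply Bayes' rule sequentially, carrying P(ore) forward.
After 'anomalous': P(ore) = 0.7·0.4500 / (0.7·0.4500 + 0.5·0.5500) ≈ 0.5339
After 'background': P(ore) = 0.3·0.5339 / (0.3·0.5339 + 0.5·0.4661) ≈ 0.4073
After 'anomalous': P(ore) = 0.7·0.4073 / (0.7·0.4073 + 0.5·0.5927) ≈ 0.4904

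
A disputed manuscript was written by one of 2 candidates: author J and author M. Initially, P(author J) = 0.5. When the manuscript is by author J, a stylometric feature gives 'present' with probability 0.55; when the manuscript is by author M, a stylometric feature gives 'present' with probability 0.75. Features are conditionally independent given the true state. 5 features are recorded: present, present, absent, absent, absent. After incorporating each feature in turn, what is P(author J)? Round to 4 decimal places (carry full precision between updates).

0.7582

After 'present': P(author J) = 0.55·0.5000 / (0.55·0.5000 + 0.75·0.5000) ≈ 0.4231
After 'present': P(author J) = 0.55·0.4231 / (0.55·0.4231 + 0.75·0.5769) ≈ 0.3497
After 'absent': P(author J) = 0.45·0.3497 / (0.45·0.3497 + 0.25·0.6503) ≈ 0.4919
After 'absent': P(author J) = 0.45·0.4919 / (0.45·0.4919 + 0.25·0.5081) ≈ 0.6354
After 'absent': P(author J) = 0.45·0.6354 / (0.45·0.6354 + 0.25·0.3646) ≈ 0.7582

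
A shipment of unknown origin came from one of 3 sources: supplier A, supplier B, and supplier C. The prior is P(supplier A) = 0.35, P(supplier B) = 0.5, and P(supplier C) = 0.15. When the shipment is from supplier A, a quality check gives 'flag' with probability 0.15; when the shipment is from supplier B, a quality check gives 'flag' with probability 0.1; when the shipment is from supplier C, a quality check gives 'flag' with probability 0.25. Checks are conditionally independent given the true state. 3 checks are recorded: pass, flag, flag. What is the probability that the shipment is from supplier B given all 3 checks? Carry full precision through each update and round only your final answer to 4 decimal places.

Each posterior becomes the prior for the next update.
After 'pass': normaliser = 0.85·0.3500 + 0.9·0.5000 + 0.75·0.1500; P(supplier A) ≈ 0.3459, P(supplier B) ≈ 0.5233, P(supplier C) ≈ 0.1308
After 'flag': normaliser = 0.15·0.3459 + 0.1·0.5233 + 0.25·0.1308; P(supplier A) ≈ 0.3790, P(supplier B) ≈ 0.3822, P(supplier C) ≈ 0.2389
After 'flag': normaliser = 0.15·0.3790 + 0.1·0.3822 + 0.25·0.2389; P(supplier A) ≈ 0.3673, P(supplier B) ≈ 0.2469, P(supplier C) ≈ 0.3858

0.2469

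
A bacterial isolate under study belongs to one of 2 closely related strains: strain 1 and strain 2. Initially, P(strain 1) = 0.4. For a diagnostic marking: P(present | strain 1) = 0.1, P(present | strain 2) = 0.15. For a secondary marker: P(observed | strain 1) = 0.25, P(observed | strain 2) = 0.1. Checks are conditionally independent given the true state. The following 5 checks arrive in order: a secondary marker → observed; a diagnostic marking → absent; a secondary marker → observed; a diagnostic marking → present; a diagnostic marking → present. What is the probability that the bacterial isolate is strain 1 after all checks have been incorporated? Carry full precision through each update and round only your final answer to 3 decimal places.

After a secondary marker='observed': P(strain 1) = 0.25·0.4000 / (0.25·0.4000 + 0.1·0.6000) ≈ 0.6250
After a diagnostic marking='absent': P(strain 1) = 0.9·0.6250 / (0.9·0.6250 + 0.85·0.3750) ≈ 0.6383
After a secondary marker='observed': P(strain 1) = 0.25·0.6383 / (0.25·0.6383 + 0.1·0.3617) ≈ 0.8152
After a diagnostic marking='present': P(strain 1) = 0.1·0.8152 / (0.1·0.8152 + 0.15·0.1848) ≈ 0.7463
After a diagnostic marking='present': P(strain 1) = 0.1·0.7463 / (0.1·0.7463 + 0.15·0.2537) ≈ 0.6623

0.662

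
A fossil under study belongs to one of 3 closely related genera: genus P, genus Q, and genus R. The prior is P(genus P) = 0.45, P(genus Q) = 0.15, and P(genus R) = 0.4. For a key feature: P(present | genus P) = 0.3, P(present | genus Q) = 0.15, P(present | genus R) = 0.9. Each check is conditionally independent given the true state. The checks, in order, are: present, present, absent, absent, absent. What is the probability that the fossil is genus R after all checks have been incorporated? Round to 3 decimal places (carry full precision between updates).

After 'present': normaliser = 0.3·0.4500 + 0.15·0.1500 + 0.9·0.4000; P(genus P) ≈ 0.2609, P(genus Q) ≈ 0.0435, P(genus R) ≈ 0.6957
After 'present': normaliser = 0.3·0.2609 + 0.15·0.0435 + 0.9·0.6957; P(genus P) ≈ 0.1101, P(genus Q) ≈ 0.0092, P(genus R) ≈ 0.8807
After 'absent': normaliser = 0.7·0.1101 + 0.85·0.0092 + 0.1·0.8807; P(genus P) ≈ 0.4456, P(genus Q) ≈ 0.0451, P(genus R) ≈ 0.5093
After 'absent': normaliser = 0.7·0.4456 + 0.85·0.0451 + 0.1·0.5093; P(genus P) ≈ 0.7775, P(genus Q) ≈ 0.0955, P(genus R) ≈ 0.1269
After 'absent': normaliser = 0.7·0.7775 + 0.85·0.0955 + 0.1·0.1269; P(genus P) ≈ 0.8529, P(genus Q) ≈ 0.1273, P(genus R) ≈ 0.0199

0.020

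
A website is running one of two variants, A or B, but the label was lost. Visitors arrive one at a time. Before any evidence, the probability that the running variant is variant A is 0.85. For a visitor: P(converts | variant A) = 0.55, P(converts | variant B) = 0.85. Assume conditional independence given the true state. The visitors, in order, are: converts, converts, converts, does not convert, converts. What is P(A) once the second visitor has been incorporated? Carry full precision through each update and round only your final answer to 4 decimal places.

Each posterior becomes the prior for the next update.
After 'converts': P(A) = 0.55·0.8500 / (0.55·0.8500 + 0.85·0.1500) ≈ 0.7857
After 'converts': P(A) = 0.55·0.7857 / (0.55·0.7857 + 0.85·0.2143) ≈ 0.7035

0.7035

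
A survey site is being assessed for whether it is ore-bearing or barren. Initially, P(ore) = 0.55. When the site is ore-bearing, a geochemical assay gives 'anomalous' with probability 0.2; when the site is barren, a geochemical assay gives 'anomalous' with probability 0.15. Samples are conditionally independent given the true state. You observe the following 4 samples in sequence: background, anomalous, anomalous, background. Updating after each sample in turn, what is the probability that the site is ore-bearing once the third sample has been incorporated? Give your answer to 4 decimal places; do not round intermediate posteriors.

After 'background': P(ore) = 0.8·0.5500 / (0.8·0.5500 + 0.85·0.4500) ≈ 0.5350
After 'anomalous': P(ore) = 0.2·0.5350 / (0.2·0.5350 + 0.15·0.4650) ≈ 0.6053
After 'anomalous': P(ore) = 0.2·0.6053 / (0.2·0.6053 + 0.15·0.3947) ≈ 0.6716

0.6716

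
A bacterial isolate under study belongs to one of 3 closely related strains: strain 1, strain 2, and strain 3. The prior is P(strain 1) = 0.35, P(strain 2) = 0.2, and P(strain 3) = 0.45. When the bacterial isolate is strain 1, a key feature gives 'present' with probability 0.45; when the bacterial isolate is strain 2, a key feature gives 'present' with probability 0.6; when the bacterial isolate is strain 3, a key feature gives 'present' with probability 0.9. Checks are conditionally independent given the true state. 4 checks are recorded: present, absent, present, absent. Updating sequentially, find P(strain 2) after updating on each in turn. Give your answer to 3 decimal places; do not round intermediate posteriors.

0.315

Apply Bayes' rule sequentially, carrying P(strain 2) forward.
After 'present': normaliser = 0.45·0.3500 + 0.6·0.2000 + 0.9·0.4500; P(strain 1) ≈ 0.2308, P(strain 2) ≈ 0.1758, P(strain 3) ≈ 0.5934
After 'absent': normaliser = 0.55·0.2308 + 0.4·0.1758 + 0.1·0.5934; P(strain 1) ≈ 0.4946, P(strain 2) ≈ 0.2741, P(strain 3) ≈ 0.2313
After 'present': normaliser = 0.45·0.4946 + 0.6·0.2741 + 0.9·0.2313; P(strain 1) ≈ 0.3740, P(strain 2) ≈ 0.2763, P(strain 3) ≈ 0.3497
After 'absent': normaliser = 0.55·0.3740 + 0.4·0.2763 + 0.1·0.3497; P(strain 1) ≈ 0.5857, P(strain 2) ≈ 0.3147, P(strain 3) ≈ 0.0996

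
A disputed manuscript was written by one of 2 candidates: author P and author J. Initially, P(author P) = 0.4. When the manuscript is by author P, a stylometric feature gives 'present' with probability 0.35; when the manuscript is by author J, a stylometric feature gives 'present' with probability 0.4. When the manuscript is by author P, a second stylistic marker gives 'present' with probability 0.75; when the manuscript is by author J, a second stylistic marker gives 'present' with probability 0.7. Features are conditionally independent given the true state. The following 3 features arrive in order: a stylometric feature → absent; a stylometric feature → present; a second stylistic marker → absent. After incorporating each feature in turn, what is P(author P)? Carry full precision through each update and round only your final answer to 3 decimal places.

0.345

Each posterior becomes the prior for the next update.
After a stylometric feature='absent': P(author P) = 0.65·0.4000 / (0.65·0.4000 + 0.6·0.6000) ≈ 0.4194
After a stylometric feature='present': P(author P) = 0.35·0.4194 / (0.35·0.4194 + 0.4·0.5806) ≈ 0.3872
After a second stylistic marker='absent': P(author P) = 0.25·0.3872 / (0.25·0.3872 + 0.3·0.6128) ≈ 0.3450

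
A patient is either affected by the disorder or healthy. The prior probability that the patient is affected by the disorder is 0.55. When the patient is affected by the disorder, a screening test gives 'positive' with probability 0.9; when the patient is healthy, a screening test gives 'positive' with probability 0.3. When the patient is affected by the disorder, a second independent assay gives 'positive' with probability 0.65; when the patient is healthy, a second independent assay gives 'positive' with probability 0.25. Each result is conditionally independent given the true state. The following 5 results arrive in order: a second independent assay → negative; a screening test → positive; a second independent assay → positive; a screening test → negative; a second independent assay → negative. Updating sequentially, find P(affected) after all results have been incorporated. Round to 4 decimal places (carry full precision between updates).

0.2287

Each posterior becomes the prior for the next update.
After a second independent assay='negative': P(affected) = 0.35·0.5500 / (0.35·0.5500 + 0.75·0.4500) ≈ 0.3632
After a screening test='positive': P(affected) = 0.9·0.3632 / (0.9·0.3632 + 0.3·0.6368) ≈ 0.6311
After a second independent assay='positive': P(affected) = 0.65·0.6311 / (0.65·0.6311 + 0.25·0.3689) ≈ 0.8165
After a screening test='negative': P(affected) = 0.1·0.8165 / (0.1·0.8165 + 0.7·0.1835) ≈ 0.3886
After a second independent assay='negative': P(affected) = 0.35·0.3886 / (0.35·0.3886 + 0.75·0.6114) ≈ 0.2287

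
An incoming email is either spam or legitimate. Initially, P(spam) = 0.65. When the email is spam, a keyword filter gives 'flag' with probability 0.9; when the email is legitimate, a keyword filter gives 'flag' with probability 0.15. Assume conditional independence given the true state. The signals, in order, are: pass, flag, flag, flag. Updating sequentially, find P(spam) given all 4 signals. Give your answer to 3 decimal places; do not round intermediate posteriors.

0.979

Each posterior becomes the prior for the next update.
After 'pass': P(spam) = 0.1·0.6500 / (0.1·0.6500 + 0.85·0.3500) ≈ 0.1793
After 'flag': P(spam) = 0.9·0.1793 / (0.9·0.1793 + 0.15·0.8207) ≈ 0.5673
After 'flag': P(spam) = 0.9·0.5673 / (0.9·0.5673 + 0.15·0.4327) ≈ 0.8872
After 'flag': P(spam) = 0.9·0.8872 / (0.9·0.8872 + 0.15·0.1128) ≈ 0.9793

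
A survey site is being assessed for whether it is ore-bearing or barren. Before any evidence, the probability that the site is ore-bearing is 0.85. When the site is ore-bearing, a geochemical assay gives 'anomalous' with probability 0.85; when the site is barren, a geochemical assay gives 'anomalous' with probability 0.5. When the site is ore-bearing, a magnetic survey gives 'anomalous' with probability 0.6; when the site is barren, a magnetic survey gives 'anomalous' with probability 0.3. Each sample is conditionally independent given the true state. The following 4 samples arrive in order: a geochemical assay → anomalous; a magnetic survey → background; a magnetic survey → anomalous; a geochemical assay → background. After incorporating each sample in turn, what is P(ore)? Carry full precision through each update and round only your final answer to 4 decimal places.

0.7676

After a geochemical assay='anomalous': P(ore) = 0.85·0.8500 / (0.85·0.8500 + 0.5·0.1500) ≈ 0.9060
After a magnetic survey='background': P(ore) = 0.4·0.9060 / (0.4·0.9060 + 0.7·0.0940) ≈ 0.8463
After a magnetic survey='anomalous': P(ore) = 0.6·0.8463 / (0.6·0.8463 + 0.3·0.1537) ≈ 0.9167
After a geochemical assay='background': P(ore) = 0.15·0.9167 / (0.15·0.9167 + 0.5·0.0833) ≈ 0.7676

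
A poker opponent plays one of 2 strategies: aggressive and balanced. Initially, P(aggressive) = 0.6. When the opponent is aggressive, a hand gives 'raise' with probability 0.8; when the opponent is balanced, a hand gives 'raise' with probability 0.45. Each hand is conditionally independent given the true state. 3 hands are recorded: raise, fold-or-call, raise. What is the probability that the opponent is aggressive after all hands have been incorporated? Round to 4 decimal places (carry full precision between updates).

0.6329

Each posterior becomes the prior for the next update.
After 'raise': P(aggressive) = 0.8·0.6000 / (0.8·0.6000 + 0.45·0.4000) ≈ 0.7273
After 'fold-or-call': P(aggressive) = 0.2·0.7273 / (0.2·0.7273 + 0.55·0.2727) ≈ 0.4923
After 'raise': P(aggressive) = 0.8·0.4923 / (0.8·0.4923 + 0.45·0.5077) ≈ 0.6329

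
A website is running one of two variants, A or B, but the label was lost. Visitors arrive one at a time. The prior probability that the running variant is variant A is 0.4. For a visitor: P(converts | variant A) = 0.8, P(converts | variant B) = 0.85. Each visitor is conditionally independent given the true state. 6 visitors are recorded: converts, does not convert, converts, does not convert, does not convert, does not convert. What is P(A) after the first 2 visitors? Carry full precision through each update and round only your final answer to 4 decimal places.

After 'converts': P(A) = 0.8·0.4000 / (0.8·0.4000 + 0.85·0.6000) ≈ 0.3855
After 'does not convert': P(A) = 0.2·0.3855 / (0.2·0.3855 + 0.15·0.6145) ≈ 0.4555

0.4555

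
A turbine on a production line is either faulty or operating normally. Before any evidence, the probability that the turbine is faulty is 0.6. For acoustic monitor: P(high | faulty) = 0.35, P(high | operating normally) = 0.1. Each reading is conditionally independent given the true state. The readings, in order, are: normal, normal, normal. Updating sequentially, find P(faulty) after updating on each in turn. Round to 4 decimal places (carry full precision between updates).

After 'normal': P(faulty) = 0.65·0.6000 / (0.65·0.6000 + 0.9·0.4000) ≈ 0.5200
After 'normal': P(faulty) = 0.65·0.5200 / (0.65·0.5200 + 0.9·0.4800) ≈ 0.4390
After 'normal': P(faulty) = 0.65·0.4390 / (0.65·0.4390 + 0.9·0.5610) ≈ 0.3611

0.3611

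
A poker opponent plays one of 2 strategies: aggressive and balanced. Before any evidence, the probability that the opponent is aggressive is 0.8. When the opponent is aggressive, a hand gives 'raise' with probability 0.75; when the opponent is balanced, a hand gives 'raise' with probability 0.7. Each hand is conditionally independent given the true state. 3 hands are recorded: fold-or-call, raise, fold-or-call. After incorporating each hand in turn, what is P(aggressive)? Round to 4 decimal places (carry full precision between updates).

0.7485

After 'fold-or-call': P(aggressive) = 0.25·0.8000 / (0.25·0.8000 + 0.3·0.2000) ≈ 0.7692
After 'raise': P(aggressive) = 0.75·0.7692 / (0.75·0.7692 + 0.7·0.2308) ≈ 0.7812
After 'fold-or-call': P(aggressive) = 0.25·0.7812 / (0.25·0.7812 + 0.3·0.2188) ≈ 0.7485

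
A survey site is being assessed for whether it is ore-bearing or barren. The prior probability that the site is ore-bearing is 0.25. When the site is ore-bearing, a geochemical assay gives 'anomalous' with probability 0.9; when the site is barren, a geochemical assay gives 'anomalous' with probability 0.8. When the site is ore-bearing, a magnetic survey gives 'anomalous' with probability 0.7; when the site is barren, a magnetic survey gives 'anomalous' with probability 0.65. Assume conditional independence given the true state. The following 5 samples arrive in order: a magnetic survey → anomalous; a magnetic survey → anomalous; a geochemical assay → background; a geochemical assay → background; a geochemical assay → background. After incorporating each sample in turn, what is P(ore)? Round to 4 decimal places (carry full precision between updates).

0.0461

After a magnetic survey='anomalous': P(ore) = 0.7·0.2500 / (0.7·0.2500 + 0.65·0.7500) ≈ 0.2642
After a magnetic survey='anomalous': P(ore) = 0.7·0.2642 / (0.7·0.2642 + 0.65·0.7358) ≈ 0.2788
After a geochemical assay='background': P(ore) = 0.1·0.2788 / (0.1·0.2788 + 0.2·0.7212) ≈ 0.1620
After a geochemical assay='background': P(ore) = 0.1·0.1620 / (0.1·0.1620 + 0.2·0.8380) ≈ 0.0881
After a geochemical assay='background': P(ore) = 0.1·0.0881 / (0.1·0.0881 + 0.2·0.9119) ≈ 0.0461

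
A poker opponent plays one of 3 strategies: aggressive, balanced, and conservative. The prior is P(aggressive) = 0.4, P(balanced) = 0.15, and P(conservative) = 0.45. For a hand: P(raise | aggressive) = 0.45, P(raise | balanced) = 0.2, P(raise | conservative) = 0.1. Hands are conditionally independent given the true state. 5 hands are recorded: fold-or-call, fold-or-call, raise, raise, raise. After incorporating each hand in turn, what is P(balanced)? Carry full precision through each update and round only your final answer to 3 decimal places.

0.063

Each posterior becomes the prior for the next update.
After 'fold-or-call': normaliser = 0.55·0.4000 + 0.8·0.1500 + 0.9·0.4500; P(aggressive) ≈ 0.2953, P(balanced) ≈ 0.1611, P(conservative) ≈ 0.5436
After 'fold-or-call': normaliser = 0.55·0.2953 + 0.8·0.1611 + 0.9·0.5436; P(aggressive) ≈ 0.2081, P(balanced) ≈ 0.1651, P(conservative) ≈ 0.6268
After 'raise': normaliser = 0.45·0.2081 + 0.2·0.1651 + 0.1·0.6268; P(aggressive) ≈ 0.4946, P(balanced) ≈ 0.1744, P(conservative) ≈ 0.3311
After 'raise': normaliser = 0.45·0.4946 + 0.2·0.1744 + 0.1·0.3311; P(aggressive) ≈ 0.7660, P(balanced) ≈ 0.1200, P(conservative) ≈ 0.1140
After 'raise': normaliser = 0.45·0.7660 + 0.2·0.1200 + 0.1·0.1140; P(aggressive) ≈ 0.9069, P(balanced) ≈ 0.0632, P(conservative) ≈ 0.0300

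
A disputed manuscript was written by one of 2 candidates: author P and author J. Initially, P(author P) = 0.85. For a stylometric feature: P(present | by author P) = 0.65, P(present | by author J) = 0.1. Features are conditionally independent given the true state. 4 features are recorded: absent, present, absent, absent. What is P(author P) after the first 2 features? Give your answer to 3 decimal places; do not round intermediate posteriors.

0.935

Each posterior becomes the prior for the next update.
After 'absent': P(author P) = 0.35·0.8500 / (0.35·0.8500 + 0.9·0.1500) ≈ 0.6879
After 'present': P(author P) = 0.65·0.6879 / (0.65·0.6879 + 0.1·0.3121) ≈ 0.9347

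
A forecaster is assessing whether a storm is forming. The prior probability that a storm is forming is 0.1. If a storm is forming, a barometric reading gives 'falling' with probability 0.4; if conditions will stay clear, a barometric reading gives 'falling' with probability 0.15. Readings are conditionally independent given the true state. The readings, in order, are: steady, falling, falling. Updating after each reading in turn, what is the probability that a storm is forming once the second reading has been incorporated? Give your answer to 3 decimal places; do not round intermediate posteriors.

0.173

Apply Bayes' rule sequentially, carrying P(storm) forward.
After 'steady': P(storm) = 0.6·0.1000 / (0.6·0.1000 + 0.85·0.9000) ≈ 0.0727
After 'falling': P(storm) = 0.4·0.0727 / (0.4·0.0727 + 0.15·0.9273) ≈ 0.1730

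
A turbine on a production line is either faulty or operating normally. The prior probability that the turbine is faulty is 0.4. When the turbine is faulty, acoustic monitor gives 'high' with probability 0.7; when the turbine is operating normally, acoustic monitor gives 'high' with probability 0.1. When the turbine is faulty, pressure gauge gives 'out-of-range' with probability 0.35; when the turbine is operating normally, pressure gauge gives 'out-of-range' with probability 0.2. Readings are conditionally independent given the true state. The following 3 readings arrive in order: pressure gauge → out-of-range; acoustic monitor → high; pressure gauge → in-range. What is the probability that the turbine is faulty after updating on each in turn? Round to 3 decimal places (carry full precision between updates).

After pressure gauge='out-of-range': P(faulty) = 0.35·0.4000 / (0.35·0.4000 + 0.2·0.6000) ≈ 0.5385
After acoustic monitor='high': P(faulty) = 0.7·0.5385 / (0.7·0.5385 + 0.1·0.4615) ≈ 0.8909
After pressure gauge='in-range': P(faulty) = 0.65·0.8909 / (0.65·0.8909 + 0.8·0.1091) ≈ 0.8690

0.869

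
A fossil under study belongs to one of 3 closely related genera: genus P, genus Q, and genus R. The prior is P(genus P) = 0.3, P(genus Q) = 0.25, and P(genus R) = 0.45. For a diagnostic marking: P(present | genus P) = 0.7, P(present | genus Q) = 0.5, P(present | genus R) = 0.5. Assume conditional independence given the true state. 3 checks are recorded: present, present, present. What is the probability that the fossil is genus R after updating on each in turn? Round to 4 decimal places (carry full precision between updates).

After 'present': normaliser = 0.7·0.3000 + 0.5·0.2500 + 0.5·0.4500; P(genus P) ≈ 0.3750, P(genus Q) ≈ 0.2232, P(genus R) ≈ 0.4018
After 'present': normaliser = 0.7·0.3750 + 0.5·0.2232 + 0.5·0.4018; P(genus P) ≈ 0.4565, P(genus Q) ≈ 0.1941, P(genus R) ≈ 0.3494
After 'present': normaliser = 0.7·0.4565 + 0.5·0.1941 + 0.5·0.3494; P(genus P) ≈ 0.5404, P(genus Q) ≈ 0.1641, P(genus R) ≈ 0.2954

0.2954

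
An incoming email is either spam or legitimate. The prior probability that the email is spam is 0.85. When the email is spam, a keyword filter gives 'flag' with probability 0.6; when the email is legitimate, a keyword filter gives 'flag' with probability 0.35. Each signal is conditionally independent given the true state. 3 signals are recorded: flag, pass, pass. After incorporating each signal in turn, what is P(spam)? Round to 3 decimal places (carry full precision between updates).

0.786

After 'flag': P(spam) = 0.6·0.8500 / (0.6·0.8500 + 0.35·0.1500) ≈ 0.9067
After 'pass': P(spam) = 0.4·0.9067 / (0.4·0.9067 + 0.65·0.0933) ≈ 0.8567
After 'pass': P(spam) = 0.4·0.8567 / (0.4·0.8567 + 0.65·0.1433) ≈ 0.7863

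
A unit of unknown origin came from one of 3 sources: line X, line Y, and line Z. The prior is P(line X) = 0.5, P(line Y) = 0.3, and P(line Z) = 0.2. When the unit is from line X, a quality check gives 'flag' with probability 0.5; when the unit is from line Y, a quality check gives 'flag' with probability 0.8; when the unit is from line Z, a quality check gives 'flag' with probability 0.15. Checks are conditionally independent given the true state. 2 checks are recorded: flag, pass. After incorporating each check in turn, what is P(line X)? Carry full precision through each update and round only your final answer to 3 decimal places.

Apply Bayes' rule sequentially, carrying P(line X) forward.
After 'flag': normaliser = 0.5·0.5000 + 0.8·0.3000 + 0.15·0.2000; P(line X) ≈ 0.4808, P(line Y) ≈ 0.4615, P(line Z) ≈ 0.0577
After 'pass': normaliser = 0.5·0.4808 + 0.2·0.4615 + 0.85·0.0577; P(line X) ≈ 0.6297, P(line Y) ≈ 0.2418, P(line Z) ≈ 0.1285

0.630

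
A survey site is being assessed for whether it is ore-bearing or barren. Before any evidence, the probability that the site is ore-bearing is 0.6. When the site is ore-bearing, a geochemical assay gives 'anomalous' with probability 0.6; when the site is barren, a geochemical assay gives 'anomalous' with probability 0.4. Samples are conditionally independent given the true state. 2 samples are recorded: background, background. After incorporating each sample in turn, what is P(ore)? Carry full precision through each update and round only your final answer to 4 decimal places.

After 'background': P(ore) = 0.4·0.6000 / (0.4·0.6000 + 0.6·0.4000) ≈ 0.5000
After 'background': P(ore) = 0.4·0.5000 / (0.4·0.5000 + 0.6·0.5000) ≈ 0.4000

0.4000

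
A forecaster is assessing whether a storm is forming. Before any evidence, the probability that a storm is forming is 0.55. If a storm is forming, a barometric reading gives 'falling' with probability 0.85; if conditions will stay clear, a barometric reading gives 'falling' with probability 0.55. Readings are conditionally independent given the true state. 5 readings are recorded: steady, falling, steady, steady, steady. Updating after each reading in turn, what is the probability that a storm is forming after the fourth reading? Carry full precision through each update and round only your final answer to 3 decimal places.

0.065

Each posterior becomes the prior for the next update.
After 'steady': P(storm) = 0.15·0.5500 / (0.15·0.5500 + 0.45·0.4500) ≈ 0.2895
After 'falling': P(storm) = 0.85·0.2895 / (0.85·0.2895 + 0.55·0.7105) ≈ 0.3864
After 'steady': P(storm) = 0.15·0.3864 / (0.15·0.3864 + 0.45·0.6136) ≈ 0.1735
After 'steady': P(storm) = 0.15·0.1735 / (0.15·0.1735 + 0.45·0.8265) ≈ 0.0654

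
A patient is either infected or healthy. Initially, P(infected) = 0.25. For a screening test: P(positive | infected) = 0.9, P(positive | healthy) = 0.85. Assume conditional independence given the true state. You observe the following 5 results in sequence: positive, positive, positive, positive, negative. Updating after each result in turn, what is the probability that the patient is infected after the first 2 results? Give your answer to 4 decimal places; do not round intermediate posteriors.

0.2720

After 'positive': P(infected) = 0.9·0.2500 / (0.9·0.2500 + 0.85·0.7500) ≈ 0.2609
After 'positive': P(infected) = 0.9·0.2609 / (0.9·0.2609 + 0.85·0.7391) ≈ 0.2720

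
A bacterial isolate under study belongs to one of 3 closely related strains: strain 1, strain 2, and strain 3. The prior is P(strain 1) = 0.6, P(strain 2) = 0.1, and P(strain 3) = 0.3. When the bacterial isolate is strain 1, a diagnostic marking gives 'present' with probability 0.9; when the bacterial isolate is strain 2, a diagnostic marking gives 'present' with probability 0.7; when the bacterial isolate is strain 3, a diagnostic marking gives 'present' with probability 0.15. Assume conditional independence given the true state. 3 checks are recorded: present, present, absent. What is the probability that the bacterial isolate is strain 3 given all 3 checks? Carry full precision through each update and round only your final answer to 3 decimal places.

0.083

After 'present': normaliser = 0.9·0.6000 + 0.7·0.1000 + 0.15·0.3000; P(strain 1) ≈ 0.8244, P(strain 2) ≈ 0.1069, P(strain 3) ≈ 0.0687
After 'present': normaliser = 0.9·0.8244 + 0.7·0.1069 + 0.15·0.0687; P(strain 1) ≈ 0.8971, P(strain 2) ≈ 0.0904, P(strain 3) ≈ 0.0125
After 'absent': normaliser = 0.1·0.8971 + 0.3·0.0904 + 0.85·0.0125; P(strain 1) ≈ 0.7040, P(strain 2) ≈ 0.2129, P(strain 3) ≈ 0.0831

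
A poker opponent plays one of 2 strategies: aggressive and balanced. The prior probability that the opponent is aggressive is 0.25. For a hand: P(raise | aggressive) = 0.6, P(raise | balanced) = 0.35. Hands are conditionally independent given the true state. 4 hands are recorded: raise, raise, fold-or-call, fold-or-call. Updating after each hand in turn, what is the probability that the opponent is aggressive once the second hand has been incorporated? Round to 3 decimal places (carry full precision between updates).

0.495

Apply Bayes' rule sequentially, carrying P(aggressive) forward.
After 'raise': P(aggressive) = 0.6·0.2500 / (0.6·0.2500 + 0.35·0.7500) ≈ 0.3636
After 'raise': P(aggressive) = 0.6·0.3636 / (0.6·0.3636 + 0.35·0.6364) ≈ 0.4948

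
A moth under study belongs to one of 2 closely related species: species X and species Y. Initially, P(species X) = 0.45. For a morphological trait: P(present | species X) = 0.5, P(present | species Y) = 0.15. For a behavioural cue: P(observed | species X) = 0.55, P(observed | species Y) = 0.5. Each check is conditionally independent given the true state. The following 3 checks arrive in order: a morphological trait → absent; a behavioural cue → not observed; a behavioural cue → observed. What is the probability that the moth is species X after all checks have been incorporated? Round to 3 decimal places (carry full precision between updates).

After a morphological trait='absent': P(species X) = 0.5·0.4500 / (0.5·0.4500 + 0.85·0.5500) ≈ 0.3249
After a behavioural cue='not observed': P(species X) = 0.45·0.3249 / (0.45·0.3249 + 0.5·0.6751) ≈ 0.3022
After a behavioural cue='observed': P(species X) = 0.55·0.3022 / (0.55·0.3022 + 0.5·0.6978) ≈ 0.3227

0.323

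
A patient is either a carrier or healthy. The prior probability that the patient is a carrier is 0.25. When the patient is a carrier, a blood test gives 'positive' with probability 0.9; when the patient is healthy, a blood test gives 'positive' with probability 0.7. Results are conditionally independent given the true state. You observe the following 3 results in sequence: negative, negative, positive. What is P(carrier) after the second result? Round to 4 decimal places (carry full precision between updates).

Apply Bayes' rule sequentially, carrying P(carrier) forward.
After 'negative': P(carrier) = 0.1·0.2500 / (0.1·0.2500 + 0.3·0.7500) ≈ 0.1000
After 'negative': P(carrier) = 0.1·0.1000 / (0.1·0.1000 + 0.3·0.9000) ≈ 0.0357

0.0357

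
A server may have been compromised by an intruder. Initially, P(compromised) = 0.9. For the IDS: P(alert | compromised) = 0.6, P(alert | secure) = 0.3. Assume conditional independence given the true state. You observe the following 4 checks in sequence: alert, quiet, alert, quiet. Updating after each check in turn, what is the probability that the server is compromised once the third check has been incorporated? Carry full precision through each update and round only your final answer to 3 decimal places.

After 'alert': P(compromised) = 0.6·0.9000 / (0.6·0.9000 + 0.3·0.1000) ≈ 0.9474
After 'quiet': P(compromised) = 0.4·0.9474 / (0.4·0.9474 + 0.7·0.0526) ≈ 0.9114
After 'alert': P(compromised) = 0.6·0.9114 / (0.6·0.9114 + 0.3·0.0886) ≈ 0.9536

0.954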